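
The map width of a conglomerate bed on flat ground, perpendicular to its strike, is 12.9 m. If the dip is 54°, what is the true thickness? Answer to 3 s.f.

True thickness t = w · sin(dip) = 12.9 × sin 54°
t = 12.9 × 0.8090 = 10.436 m

10.4 m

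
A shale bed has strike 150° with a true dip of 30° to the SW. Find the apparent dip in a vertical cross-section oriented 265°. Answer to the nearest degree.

28°

The section lies 65° from the strike.
tan(apparent dip) = tan 30° · sin 65° = 0.5233
α = arctan(0.5233) = 27.62°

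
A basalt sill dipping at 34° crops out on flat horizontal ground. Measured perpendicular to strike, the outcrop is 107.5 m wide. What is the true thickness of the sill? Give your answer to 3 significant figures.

60.1 m

True thickness t = w · sin(dip) = 107.5 × sin 34°
t = 107.5 × 0.5592 = 60.113 m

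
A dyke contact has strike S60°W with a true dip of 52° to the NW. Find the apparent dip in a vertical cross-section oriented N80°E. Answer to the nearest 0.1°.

23.6°

Angle between strike (S60°W) and section (N80°E): β = 20°.
tan(apparent dip) = tan 52° · sin 20° = 0.4378
α = arctan(0.4378) = 23.64°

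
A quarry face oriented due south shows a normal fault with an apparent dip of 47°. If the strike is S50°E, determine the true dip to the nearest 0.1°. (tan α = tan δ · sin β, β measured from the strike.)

β = acute angle between strike S50°E and section due south = 50°.
tan(true dip) = tan 47° / sin 50° = 1.3999
δ = arctan(1.3999) = 54.46°

54.5°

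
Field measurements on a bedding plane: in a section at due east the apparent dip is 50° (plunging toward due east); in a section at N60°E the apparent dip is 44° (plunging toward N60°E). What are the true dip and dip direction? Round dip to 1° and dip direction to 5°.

The two traces are lines in the plane: v₁ = (sin 90°·cos 50°, cos 90°·cos 50°, −sin 50°), v₂ = (sin 60°·cos 44°, cos 60°·cos 44°, −sin 44°).
Cross product v₁ × v₂ gives the pole to the plane: n ∝ (0.276, -0.031, 0.231).
True dip = arccos(n_z / |n|) = arccos(0.6405) = 50.2°.
Dip direction = atan2(0.276, -0.031) = 96° (azimuth of n's horizontal projection).

true dip 50°, dip direction 095°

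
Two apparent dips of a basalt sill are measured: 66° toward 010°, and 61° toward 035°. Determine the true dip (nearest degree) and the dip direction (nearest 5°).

The two traces are lines in the plane: v₁ = (sin 10°·cos 66°, cos 10°·cos 66°, −sin 66°), v₂ = (sin 35°·cos 61°, cos 35°·cos 61°, −sin 61°).
n = v₁ × v₂ = (-0.012, 0.192, 0.083) (taken with n_z > 0).
True dip = arccos(n_z / |n|) = arccos(0.3970) = 66.6°.
Dip direction = azimuth of (n_x, n_y) = atan2(-0.012, 0.192) = 356°.

true dip 67°, dip direction 355°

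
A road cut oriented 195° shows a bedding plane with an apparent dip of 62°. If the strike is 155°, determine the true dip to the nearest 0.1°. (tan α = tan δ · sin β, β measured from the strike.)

71.1°

The section is 40° from the strike.
tan δ = tan α / sin β = tan 62° / sin 40° = 1.8807 / 0.6428 = 2.9259
true dip = arctan 2.9259 = 71.13°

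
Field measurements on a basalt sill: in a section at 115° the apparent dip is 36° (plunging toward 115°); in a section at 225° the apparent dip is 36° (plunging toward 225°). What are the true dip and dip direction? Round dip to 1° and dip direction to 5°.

true dip 52°, dip direction 170°

The two traces are lines in the plane: v₁ = (sin 115°·cos 36°, cos 115°·cos 36°, −sin 36°), v₂ = (sin 225°·cos 36°, cos 225°·cos 36°, −sin 36°).
The plane normal is n = v₁ × v₂ ∝ (0.135, -0.767, 0.615).
Dip δ = arctan(|n_h|/n_z) = arctan(0.779/0.615) = 51.7°.
The horizontal component of n points toward azimuth atan2(n_x, n_y) = 170°, the dip direction.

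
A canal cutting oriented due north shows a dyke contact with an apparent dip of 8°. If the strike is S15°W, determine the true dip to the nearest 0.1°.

28.5°

The section is 15° from the strike.
tan δ = tan α / sin β = tan 8° / sin 15° = 0.1405 / 0.2588 = 0.5430
true dip = arctan 0.5430 = 28.50°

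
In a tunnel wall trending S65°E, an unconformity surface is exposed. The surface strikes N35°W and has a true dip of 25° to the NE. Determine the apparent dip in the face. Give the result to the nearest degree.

13°

The section lies 30° from the strike.
tan(apparent dip) = tan 25° · sin 30° = 0.2332
α = arctan(0.2332) = 13.12°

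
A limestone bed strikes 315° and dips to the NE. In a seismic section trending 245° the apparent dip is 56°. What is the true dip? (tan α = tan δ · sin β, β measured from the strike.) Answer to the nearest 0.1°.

The section is 70° from the strike.
tan(true dip) = tan 56° / sin 70° = 1.5777
true dip = arctan 1.5777 = 57.63°

57.6°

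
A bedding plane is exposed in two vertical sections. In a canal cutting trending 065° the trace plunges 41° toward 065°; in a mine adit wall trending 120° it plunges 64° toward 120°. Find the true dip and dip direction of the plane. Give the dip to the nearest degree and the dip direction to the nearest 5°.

Each apparent-dip line lies in the plane. As unit vectors (x east, y north, z up), v₁ plunges 41°→065° and v₂ plunges 64°→120°.
The plane normal is n = v₁ × v₂ ∝ (0.430, -0.366, 0.271).
tan δ = √(n_x²+n_y²)/n_z = 0.565/0.271, so δ = 64.4°.
The horizontal component of n points toward azimuth atan2(n_x, n_y) = 130°, the dip direction.

true dip 64°, dip direction 130°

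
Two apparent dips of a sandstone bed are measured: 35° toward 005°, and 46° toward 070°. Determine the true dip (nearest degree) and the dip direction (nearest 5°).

true dip 47°, dip direction 055°

The two traces are lines in the plane: v₁ = (sin 5°·cos 35°, cos 5°·cos 35°, −sin 35°), v₂ = (sin 70°·cos 46°, cos 70°·cos 46°, −sin 46°).
The plane normal is n = v₁ × v₂ ∝ (0.451, 0.323, 0.516).
True dip = arccos(n_z / |n|) = arccos(0.6810) = 47.1°.
The horizontal component of n points toward azimuth atan2(n_x, n_y) = 54°, the dip direction.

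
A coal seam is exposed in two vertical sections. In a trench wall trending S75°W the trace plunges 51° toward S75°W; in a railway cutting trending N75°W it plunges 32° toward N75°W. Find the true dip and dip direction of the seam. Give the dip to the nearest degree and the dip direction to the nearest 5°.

The two traces are lines in the plane: v₁ = (sin 255°·cos 51°, cos 255°·cos 51°, −sin 51°), v₂ = (sin 285°·cos 32°, cos 285°·cos 32°, −sin 32°).
Cross product v₁ × v₂ gives the pole to the plane: n ∝ (-0.257, -0.314, 0.267).
True dip = arccos(n_z / |n|) = arccos(0.5492) = 56.7°.
Dip direction = atan2(-0.257, -0.314) = 219° (azimuth of n's horizontal projection).

true dip 57°, dip direction 220°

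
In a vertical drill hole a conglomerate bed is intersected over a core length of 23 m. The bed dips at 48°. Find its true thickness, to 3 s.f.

True thickness t = h · cos(dip) = 23 × cos 48°
t = 23 × 0.6691 = 15.390 m

15.4 m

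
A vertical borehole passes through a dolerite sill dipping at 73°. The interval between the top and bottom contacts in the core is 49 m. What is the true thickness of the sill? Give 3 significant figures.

14.3 m

True thickness t = h · cos(dip) = 49 × cos 73°
t = 49 × 0.2924 = 14.326 m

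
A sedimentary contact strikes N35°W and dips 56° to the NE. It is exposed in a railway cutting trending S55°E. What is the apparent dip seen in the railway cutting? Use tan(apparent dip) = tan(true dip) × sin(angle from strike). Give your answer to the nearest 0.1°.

26.9°

The section lies 20° from the strike.
tan(apparent dip) = tan 56° · sin 20° = 0.5071
α = arctan(0.5071) = 26.89°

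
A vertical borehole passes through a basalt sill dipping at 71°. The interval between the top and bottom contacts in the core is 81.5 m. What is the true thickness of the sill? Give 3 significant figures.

True thickness t = h · cos(dip) = 81.5 × cos 71°
t = 81.5 × 0.3256 = 26.534 m

26.5 m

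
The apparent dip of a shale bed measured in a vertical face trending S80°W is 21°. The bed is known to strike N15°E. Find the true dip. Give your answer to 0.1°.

The section is 65° from the strike.
tan(true dip) = tan 21° / sin 65° = 0.4235
δ = arctan(0.4235) = 22.95°

23.0°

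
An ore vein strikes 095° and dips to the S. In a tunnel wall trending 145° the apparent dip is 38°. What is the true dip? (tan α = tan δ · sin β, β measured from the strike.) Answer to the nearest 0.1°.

β = acute angle between strike 095° and section 145° = 50°.
tan(true dip) = tan 38° / sin 50° = 1.0199
true dip = arctan 1.0199 = 45.56°

45.6°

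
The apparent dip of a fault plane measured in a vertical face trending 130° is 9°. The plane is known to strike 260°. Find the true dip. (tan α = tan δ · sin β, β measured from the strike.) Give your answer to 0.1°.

11.7°

β = acute angle between strike 260° and section 130° = 50°.
tan δ = tan α / sin β = tan 9° / sin 50° = 0.1584 / 0.7660 = 0.2068
true dip = arctan 0.2068 = 11.68°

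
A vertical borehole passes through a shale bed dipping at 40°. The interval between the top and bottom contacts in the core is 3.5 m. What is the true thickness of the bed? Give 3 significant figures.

2.68 m

True thickness t = h · cos(dip) = 3.5 × cos 40°
t = 3.5 × 0.7660 = 2.681 m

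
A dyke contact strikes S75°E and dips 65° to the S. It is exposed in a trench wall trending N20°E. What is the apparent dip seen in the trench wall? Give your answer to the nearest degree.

The section lies 85° from the strike.
tan(apparent dip) = tan 65° · sin 85° = 2.1363
apparent dip = arctan 2.1363 = 64.92°

65°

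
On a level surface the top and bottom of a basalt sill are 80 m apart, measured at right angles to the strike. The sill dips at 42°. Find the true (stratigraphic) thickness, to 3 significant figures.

True thickness t = w · sin(dip) = 80 × sin 42°
t = 80 × 0.6691 = 53.530 m

53.5 m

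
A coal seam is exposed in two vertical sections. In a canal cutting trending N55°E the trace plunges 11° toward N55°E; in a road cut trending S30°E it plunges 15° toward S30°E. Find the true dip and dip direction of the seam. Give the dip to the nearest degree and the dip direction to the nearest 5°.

The two traces are lines in the plane: v₁ = (sin 55°·cos 11°, cos 55°·cos 11°, −sin 11°), v₂ = (sin 150°·cos 15°, cos 150°·cos 15°, −sin 15°).
n = v₁ × v₂ = (0.305, -0.116, 0.945) (taken with n_z > 0).
tan δ = √(n_x²+n_y²)/n_z = 0.327/0.945, so δ = 19.1°.
Dip direction = atan2(0.305, -0.116) = 111° (azimuth of n's horizontal projection).

true dip 19°, dip direction 110°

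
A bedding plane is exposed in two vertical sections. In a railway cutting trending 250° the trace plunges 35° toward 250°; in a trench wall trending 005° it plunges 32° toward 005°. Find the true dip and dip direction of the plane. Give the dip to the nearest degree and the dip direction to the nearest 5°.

Each apparent-dip line lies in the plane. As unit vectors (x east, y north, z up), v₁ plunges 35°→250° and v₂ plunges 32°→005°.
Cross product v₁ × v₂ gives the pole to the plane: n ∝ (-0.633, 0.450, 0.630).
tan δ = √(n_x²+n_y²)/n_z = 0.777/0.630, so δ = 51.0°.
Dip direction = atan2(-0.633, 0.450) = 305° (azimuth of n's horizontal projection).

true dip 51°, dip direction 305°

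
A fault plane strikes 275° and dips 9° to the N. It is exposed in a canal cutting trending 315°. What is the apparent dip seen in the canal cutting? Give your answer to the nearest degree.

Angle between strike (275°) and section (315°): β = 40°.
tan(apparent dip) = tan 9° · sin 40° = 0.1018
apparent dip = arctan 0.1018 = 5.81°

6°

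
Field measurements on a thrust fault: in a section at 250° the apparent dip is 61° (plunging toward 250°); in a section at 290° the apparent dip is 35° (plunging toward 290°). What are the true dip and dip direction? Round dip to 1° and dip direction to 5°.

true dip 64°, dip direction 220°

Represent each trace as a vector plunging at its apparent dip toward its trend (east-north-up frame): v₁ = (-0.456, -0.166, -0.875), v₂ = (-0.770, 0.280, -0.574).
n = v₁ × v₂ = (-0.340, -0.412, 0.255) (taken with n_z > 0).
Dip δ = arctan(|n_h|/n_z) = arctan(0.534/0.255) = 64.5°.
Dip direction = atan2(-0.340, -0.412) = 220° (azimuth of n's horizontal projection).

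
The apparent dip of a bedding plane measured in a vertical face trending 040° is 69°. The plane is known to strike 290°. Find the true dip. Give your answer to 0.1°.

The section is 70° from the strike.
tan δ = tan α / sin β = tan 69° / sin 70° = 2.6051 / 0.9397 = 2.7723
true dip = arctan 2.7723 = 70.16°

70.2°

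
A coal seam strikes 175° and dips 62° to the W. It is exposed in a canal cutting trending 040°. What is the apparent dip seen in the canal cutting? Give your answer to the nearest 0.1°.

53.1°

The section lies 45° from the strike.
tan α = tan 62° × sin 45° = 1.8807 × 0.7071 = 1.3299
apparent dip = arctan 1.3299 = 53.06°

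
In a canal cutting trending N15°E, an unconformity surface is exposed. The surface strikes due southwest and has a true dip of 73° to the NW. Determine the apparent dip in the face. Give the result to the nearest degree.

59°

The strike is due southwest and the section trends N15°E; the acute angle between them is β = 30°.
tan α = tan 73° × sin 30° = 3.2709 × 0.5000 = 1.6354
α = arctan(1.6354) = 58.56°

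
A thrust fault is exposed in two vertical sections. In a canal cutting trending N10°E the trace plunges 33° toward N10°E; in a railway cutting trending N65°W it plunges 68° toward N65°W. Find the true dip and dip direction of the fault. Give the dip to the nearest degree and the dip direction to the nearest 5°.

Represent each trace as a vector plunging at its apparent dip toward its trend (east-north-up frame): v₁ = (0.146, 0.826, -0.545), v₂ = (-0.340, 0.158, -0.927).
The plane normal is n = v₁ × v₂ ∝ (-0.680, 0.320, 0.303).
tan δ = √(n_x²+n_y²)/n_z = 0.751/0.303, so δ = 68.0°.
Dip direction = azimuth of (n_x, n_y) = atan2(-0.680, 0.320) = 295°.

true dip 68°, dip direction 295°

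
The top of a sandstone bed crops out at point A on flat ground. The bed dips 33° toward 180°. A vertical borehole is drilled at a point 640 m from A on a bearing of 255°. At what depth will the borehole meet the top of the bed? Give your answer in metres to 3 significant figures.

108 m

The hole lies 75° from the dip direction, so the down-dip offset is 640 × cos 75° = 165.64 m.
Depth = down-dip offset × tan(dip) = 165.64 × tan 33° = 165.64 × 0.6494
Depth = 107.57 m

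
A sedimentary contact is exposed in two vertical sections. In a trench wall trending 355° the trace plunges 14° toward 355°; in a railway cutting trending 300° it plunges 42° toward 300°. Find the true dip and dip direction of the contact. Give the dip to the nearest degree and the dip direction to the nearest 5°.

true dip 44°, dip direction 280°

The two traces are lines in the plane: v₁ = (sin 355°·cos 14°, cos 355°·cos 14°, −sin 14°), v₂ = (sin 300°·cos 42°, cos 300°·cos 42°, −sin 42°).
The plane normal is n = v₁ × v₂ ∝ (-0.557, 0.099, 0.591).
tan δ = √(n_x²+n_y²)/n_z = 0.566/0.591, so δ = 43.8°.
Dip direction = azimuth of (n_x, n_y) = atan2(-0.557, 0.099) = 280°.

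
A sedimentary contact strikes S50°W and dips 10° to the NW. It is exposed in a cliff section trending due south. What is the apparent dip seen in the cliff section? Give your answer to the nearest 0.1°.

7.7°

Angle between strike (S50°W) and section (due south): β = 50°.
tan α = tan 10° × sin 50° = 0.1763 × 0.7660 = 0.1351
apparent dip = arctan 0.1351 = 7.69°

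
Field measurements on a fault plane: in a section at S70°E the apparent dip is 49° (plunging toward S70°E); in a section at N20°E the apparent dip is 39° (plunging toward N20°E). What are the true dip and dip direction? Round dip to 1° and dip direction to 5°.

Represent each trace as a vector plunging at its apparent dip toward its trend (east-north-up frame): v₁ = (0.616, -0.224, -0.755), v₂ = (0.266, 0.730, -0.629).
Cross product v₁ × v₂ gives the pole to the plane: n ∝ (0.692, 0.187, 0.510).
tan δ = √(n_x²+n_y²)/n_z = 0.717/0.510, so δ = 54.6°.
Dip direction = azimuth of (n_x, n_y) = atan2(0.692, 0.187) = 75°.

true dip 55°, dip direction 075°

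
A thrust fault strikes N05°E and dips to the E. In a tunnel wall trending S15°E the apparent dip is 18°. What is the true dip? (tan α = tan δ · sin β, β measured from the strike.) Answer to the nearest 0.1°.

43.5°

β = acute angle between strike N05°E and section S15°E = 20°.
tan δ = tan α / sin β = tan 18° / sin 20° = 0.3249 / 0.3420 = 0.9500
δ = arctan(0.9500) = 43.53°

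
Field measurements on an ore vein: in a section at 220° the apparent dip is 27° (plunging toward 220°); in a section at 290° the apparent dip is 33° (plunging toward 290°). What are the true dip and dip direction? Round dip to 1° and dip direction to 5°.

true dip 36°, dip direction 265°

Each apparent-dip line lies in the plane. As unit vectors (x east, y north, z up), v₁ plunges 27°→220° and v₂ plunges 33°→290°.
Cross product v₁ × v₂ gives the pole to the plane: n ∝ (-0.502, -0.046, 0.702).
True dip = arccos(n_z / |n|) = arccos(0.8124) = 35.7°.
Dip direction = azimuth of (n_x, n_y) = atan2(-0.502, -0.046) = 265°.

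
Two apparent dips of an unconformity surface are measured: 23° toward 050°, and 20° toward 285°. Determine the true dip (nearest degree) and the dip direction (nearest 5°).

Each apparent-dip line lies in the plane. As unit vectors (x east, y north, z up), v₁ plunges 23°→050° and v₂ plunges 20°→285°.
Cross product v₁ × v₂ gives the pole to the plane: n ∝ (-0.107, 0.596, 0.709).
tan δ = √(n_x²+n_y²)/n_z = 0.605/0.709, so δ = 40.5°.
Dip direction = atan2(-0.107, 0.596) = 350° (azimuth of n's horizontal projection).

true dip 41°, dip direction 350°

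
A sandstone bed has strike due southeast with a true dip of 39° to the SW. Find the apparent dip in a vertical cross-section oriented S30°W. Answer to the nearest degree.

38°

The strike is due southeast and the section trends S30°W; the acute angle between them is β = 75°.
tan α = tan 39° × sin 75° = 0.8098 × 0.9659 = 0.7822
α = arctan(0.7822) = 38.03°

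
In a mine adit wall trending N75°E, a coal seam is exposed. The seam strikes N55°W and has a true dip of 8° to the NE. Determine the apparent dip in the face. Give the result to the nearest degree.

6°

The strike is N55°W and the section trends N75°E; the acute angle between them is β = 50°.
tan(apparent dip) = tan 8° · sin 50° = 0.1077
apparent dip = arctan 0.1077 = 6.14°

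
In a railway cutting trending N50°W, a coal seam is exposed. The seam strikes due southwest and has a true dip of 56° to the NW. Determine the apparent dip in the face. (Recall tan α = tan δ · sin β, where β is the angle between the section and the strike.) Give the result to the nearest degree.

Angle between strike (due southwest) and section (N50°W): β = 85°.
tan(apparent dip) = tan 56° · sin 85° = 1.4769
apparent dip = arctan 1.4769 = 55.90°

56°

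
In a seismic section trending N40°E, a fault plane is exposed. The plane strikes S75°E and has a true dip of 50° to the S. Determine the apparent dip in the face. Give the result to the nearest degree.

47°

The section lies 65° from the strike.
tan α = tan 50° × sin 65° = 1.1918 × 0.9063 = 1.0801
α = arctan(1.0801) = 47.21°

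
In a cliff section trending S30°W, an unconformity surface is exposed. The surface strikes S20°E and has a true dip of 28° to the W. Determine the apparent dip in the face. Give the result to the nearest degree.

The section lies 50° from the strike.
tan(apparent dip) = tan 28° · sin 50° = 0.4073
apparent dip = arctan 0.4073 = 22.16°

22°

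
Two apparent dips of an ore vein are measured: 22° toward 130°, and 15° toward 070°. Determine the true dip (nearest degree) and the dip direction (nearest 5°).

true dip 22°, dip direction 120°

The two traces are lines in the plane: v₁ = (sin 130°·cos 22°, cos 130°·cos 22°, −sin 22°), v₂ = (sin 70°·cos 15°, cos 70°·cos 15°, −sin 15°).
Cross product v₁ × v₂ gives the pole to the plane: n ∝ (0.278, -0.156, 0.776).
tan δ = √(n_x²+n_y²)/n_z = 0.319/0.776, so δ = 22.3°.
Dip direction = azimuth of (n_x, n_y) = atan2(0.278, -0.156) = 119°.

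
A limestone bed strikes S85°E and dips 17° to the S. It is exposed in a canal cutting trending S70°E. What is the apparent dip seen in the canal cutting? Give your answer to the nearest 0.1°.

The section lies 15° from the strike.
tan(apparent dip) = tan 17° · sin 15° = 0.0791
apparent dip = arctan 0.0791 = 4.52°

4.5°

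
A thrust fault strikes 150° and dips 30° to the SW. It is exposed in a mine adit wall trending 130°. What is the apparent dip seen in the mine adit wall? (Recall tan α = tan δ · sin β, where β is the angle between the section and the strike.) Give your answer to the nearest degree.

The strike is 150° and the section trends 130°; the acute angle between them is β = 20°.
tan(apparent dip) = tan 30° · sin 20° = 0.1975
apparent dip = arctan 0.1975 = 11.17°

11°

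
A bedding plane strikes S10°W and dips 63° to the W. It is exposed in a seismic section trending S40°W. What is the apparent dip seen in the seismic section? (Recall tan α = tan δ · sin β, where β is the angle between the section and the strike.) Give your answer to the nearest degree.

The section lies 30° from the strike.
tan(apparent dip) = tan 63° · sin 30° = 0.9813
apparent dip = arctan 0.9813 = 44.46°

44°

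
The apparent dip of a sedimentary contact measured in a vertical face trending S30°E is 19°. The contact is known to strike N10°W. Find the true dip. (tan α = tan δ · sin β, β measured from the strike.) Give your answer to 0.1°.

β = acute angle between strike N10°W and section S30°E = 20°.
tan δ = tan α / sin β = tan 19° / sin 20° = 0.3443 / 0.3420 = 1.0067
true dip = arctan 1.0067 = 45.19°

45.2°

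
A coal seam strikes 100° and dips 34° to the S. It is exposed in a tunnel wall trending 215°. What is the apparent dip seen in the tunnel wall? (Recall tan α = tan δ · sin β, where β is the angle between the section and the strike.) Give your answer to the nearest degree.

Angle between strike (100°) and section (215°): β = 65°.
tan α = tan 34° × sin 65° = 0.6745 × 0.9063 = 0.6113
apparent dip = arctan 0.6113 = 31.44°

31°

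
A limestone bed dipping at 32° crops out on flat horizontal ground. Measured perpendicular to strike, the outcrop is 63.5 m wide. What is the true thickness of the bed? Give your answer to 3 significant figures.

True thickness t = w · sin(dip) = 63.5 × sin 32°
t = 63.5 × 0.5299 = 33.650 m

33.6 m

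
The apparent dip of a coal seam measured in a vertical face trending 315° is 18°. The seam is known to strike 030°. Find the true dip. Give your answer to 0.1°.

The section is 75° from the strike.
tan δ = tan α / sin β = tan 18° / sin 75° = 0.3249 / 0.9659 = 0.3364
true dip = arctan 0.3364 = 18.59°

18.6°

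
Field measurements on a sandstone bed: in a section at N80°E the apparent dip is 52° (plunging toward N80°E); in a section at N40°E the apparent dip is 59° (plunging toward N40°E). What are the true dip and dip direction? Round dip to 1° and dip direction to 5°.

true dip 59°, dip direction 040°

Represent each trace as a vector plunging at its apparent dip toward its trend (east-north-up frame): v₁ = (0.606, 0.107, -0.788), v₂ = (0.331, 0.395, -0.857).
n = v₁ × v₂ = (0.219, 0.259, 0.204) (taken with n_z > 0).
tan δ = √(n_x²+n_y²)/n_z = 0.339/0.204, so δ = 59.0°.
Dip direction = azimuth of (n_x, n_y) = atan2(0.219, 0.259) = 40°.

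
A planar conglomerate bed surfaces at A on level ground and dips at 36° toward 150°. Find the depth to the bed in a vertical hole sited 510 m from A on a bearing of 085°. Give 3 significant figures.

157 m

The hole lies 65° from the dip direction, so the down-dip offset is 510 × cos 65° = 215.54 m.
Depth = down-dip offset × tan(dip) = 215.54 × tan 36° = 215.54 × 0.7265
Depth = 156.60 m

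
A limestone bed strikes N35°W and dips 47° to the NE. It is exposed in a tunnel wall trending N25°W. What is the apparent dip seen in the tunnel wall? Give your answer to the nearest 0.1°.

The strike is N35°W and the section trends N25°W; the acute angle between them is β = 10°.
tan(apparent dip) = tan 47° · sin 10° = 0.1862
apparent dip = arctan 0.1862 = 10.55°

10.5°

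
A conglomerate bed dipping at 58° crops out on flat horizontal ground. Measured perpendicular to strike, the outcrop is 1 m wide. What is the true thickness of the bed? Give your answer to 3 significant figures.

0.848 m

True thickness t = w · sin(dip) = 1 × sin 58°
t = 1 × 0.8480 = 0.848 m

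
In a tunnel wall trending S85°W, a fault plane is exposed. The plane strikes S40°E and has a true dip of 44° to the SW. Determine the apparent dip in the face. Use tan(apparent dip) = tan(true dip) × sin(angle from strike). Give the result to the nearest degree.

38°

The section lies 55° from the strike.
tan α = tan 44° × sin 55° = 0.9657 × 0.8192 = 0.7910
apparent dip = arctan 0.7910 = 38.35°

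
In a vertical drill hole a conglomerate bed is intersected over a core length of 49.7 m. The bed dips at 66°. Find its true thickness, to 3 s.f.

True thickness t = h · cos(dip) = 49.7 × cos 66°
t = 49.7 × 0.4067 = 20.215 m

20.2 m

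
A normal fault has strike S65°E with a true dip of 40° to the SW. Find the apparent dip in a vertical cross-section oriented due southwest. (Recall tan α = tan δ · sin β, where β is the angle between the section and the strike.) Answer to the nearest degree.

The section lies 70° from the strike.
tan(apparent dip) = tan 40° · sin 70° = 0.7885
apparent dip = arctan 0.7885 = 38.26°

38°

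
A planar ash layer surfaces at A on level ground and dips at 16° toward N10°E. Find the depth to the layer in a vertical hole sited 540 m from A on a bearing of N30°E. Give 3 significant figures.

146 m

The hole lies 20° from the dip direction, so the down-dip offset is 540 × cos 20° = 507.43 m.
Depth = down-dip offset × tan(dip) = 507.43 × tan 16° = 507.43 × 0.2867
Depth = 145.50 m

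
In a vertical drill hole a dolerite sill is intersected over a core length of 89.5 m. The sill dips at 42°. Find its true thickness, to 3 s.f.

True thickness t = h · cos(dip) = 89.5 × cos 42°
t = 89.5 × 0.7431 = 66.511 m

66.5 m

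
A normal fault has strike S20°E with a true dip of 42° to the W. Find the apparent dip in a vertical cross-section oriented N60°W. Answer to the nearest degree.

30°

The section lies 40° from the strike.
tan(apparent dip) = tan 42° · sin 40° = 0.5788
α = arctan(0.5788) = 30.06°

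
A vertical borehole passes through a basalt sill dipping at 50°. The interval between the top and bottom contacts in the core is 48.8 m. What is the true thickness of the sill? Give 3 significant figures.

31.4 m

True thickness t = h · cos(dip) = 48.8 × cos 50°
t = 48.8 × 0.6428 = 31.368 m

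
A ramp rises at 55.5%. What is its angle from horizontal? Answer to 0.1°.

tan θ = 55.5/100 = 0.5550
θ = arctan(0.5550) = 29.03°

29.0°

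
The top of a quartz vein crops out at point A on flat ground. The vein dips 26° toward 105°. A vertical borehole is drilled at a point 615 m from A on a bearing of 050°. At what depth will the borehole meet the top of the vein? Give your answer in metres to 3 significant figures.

The hole lies 55° from the dip direction, so the down-dip offset is 615 × cos 55° = 352.75 m.
Depth = down-dip offset × tan(dip) = 352.75 × tan 26° = 352.75 × 0.4877
Depth = 172.05 m

172 m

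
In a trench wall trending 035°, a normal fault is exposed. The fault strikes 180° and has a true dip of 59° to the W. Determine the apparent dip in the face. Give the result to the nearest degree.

44°

The strike is 180° and the section trends 035°; the acute angle between them is β = 35°.
tan α = tan 59° × sin 35° = 1.6643 × 0.5736 = 0.9546
apparent dip = arctan 0.9546 = 43.67°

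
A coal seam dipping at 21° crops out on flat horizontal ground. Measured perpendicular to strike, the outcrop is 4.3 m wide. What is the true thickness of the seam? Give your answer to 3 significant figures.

1.54 m

True thickness t = w · sin(dip) = 4.3 × sin 21°
t = 4.3 × 0.3584 = 1.541 m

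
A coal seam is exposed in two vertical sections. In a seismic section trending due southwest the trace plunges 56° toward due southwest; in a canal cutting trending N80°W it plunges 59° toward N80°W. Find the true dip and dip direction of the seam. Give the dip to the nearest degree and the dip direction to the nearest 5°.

The two traces are lines in the plane: v₁ = (sin 225°·cos 56°, cos 225°·cos 56°, −sin 56°), v₂ = (sin 280°·cos 59°, cos 280°·cos 59°, −sin 59°).
Cross product v₁ × v₂ gives the pole to the plane: n ∝ (-0.413, -0.082, 0.236).
Dip δ = arctan(|n_h|/n_z) = arctan(0.421/0.236) = 60.7°.
The horizontal component of n points toward azimuth atan2(n_x, n_y) = 259°, the dip direction.

true dip 61°, dip direction 260°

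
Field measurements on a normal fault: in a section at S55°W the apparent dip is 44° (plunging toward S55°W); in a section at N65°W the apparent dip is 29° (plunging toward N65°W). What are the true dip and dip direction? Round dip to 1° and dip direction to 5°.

Each apparent-dip line lies in the plane. As unit vectors (x east, y north, z up), v₁ plunges 44°→S55°W and v₂ plunges 29°→N65°W.
n = v₁ × v₂ = (-0.457, -0.265, 0.545) (taken with n_z > 0).
tan δ = √(n_x²+n_y²)/n_z = 0.528/0.545, so δ = 44.1°.
The horizontal component of n points toward azimuth atan2(n_x, n_y) = 240°, the dip direction.

true dip 44°, dip direction 240°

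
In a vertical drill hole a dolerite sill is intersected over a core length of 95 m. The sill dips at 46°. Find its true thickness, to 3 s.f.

66.0 m

True thickness t = h · cos(dip) = 95 × cos 46°
t = 95 × 0.6947 = 65.993 m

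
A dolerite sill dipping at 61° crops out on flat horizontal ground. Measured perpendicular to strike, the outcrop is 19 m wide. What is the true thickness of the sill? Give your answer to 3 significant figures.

True thickness t = w · sin(dip) = 19 × sin 61°
t = 19 × 0.8746 = 16.618 m

16.6 m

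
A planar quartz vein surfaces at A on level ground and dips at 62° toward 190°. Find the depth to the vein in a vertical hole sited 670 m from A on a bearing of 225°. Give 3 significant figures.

1030 m

The hole lies 35° from the dip direction, so the down-dip offset is 670 × cos 35° = 548.83 m.
Depth = down-dip offset × tan(dip) = 548.83 × tan 62° = 548.83 × 1.8807
Depth = 1032.20 m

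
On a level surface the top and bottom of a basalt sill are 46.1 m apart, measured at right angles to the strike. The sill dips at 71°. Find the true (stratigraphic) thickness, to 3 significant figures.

43.6 m

True thickness t = w · sin(dip) = 46.1 × sin 71°
t = 46.1 × 0.9455 = 43.588 m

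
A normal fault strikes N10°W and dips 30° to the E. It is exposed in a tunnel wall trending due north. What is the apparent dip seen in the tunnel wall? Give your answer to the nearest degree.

6°

The section lies 10° from the strike.
tan α = tan 30° × sin 10° = 0.5774 × 0.1736 = 0.1003
apparent dip = arctan 0.1003 = 5.73°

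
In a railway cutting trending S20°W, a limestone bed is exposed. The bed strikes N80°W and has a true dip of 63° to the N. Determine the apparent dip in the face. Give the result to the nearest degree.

63°

The section lies 80° from the strike.
tan(apparent dip) = tan 63° · sin 80° = 1.9328
α = arctan(1.9328) = 62.64°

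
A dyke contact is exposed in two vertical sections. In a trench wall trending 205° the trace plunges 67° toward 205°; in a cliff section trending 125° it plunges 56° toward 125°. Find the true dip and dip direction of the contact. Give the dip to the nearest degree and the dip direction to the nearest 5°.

true dip 69°, dip direction 180°

Each apparent-dip line lies in the plane. As unit vectors (x east, y north, z up), v₁ plunges 67°→205° and v₂ plunges 56°→125°.
The plane normal is n = v₁ × v₂ ∝ (-0.002, -0.559, 0.215).
tan δ = √(n_x²+n_y²)/n_z = 0.559/0.215, so δ = 68.9°.
Dip direction = atan2(-0.002, -0.559) = 180° (azimuth of n's horizontal projection).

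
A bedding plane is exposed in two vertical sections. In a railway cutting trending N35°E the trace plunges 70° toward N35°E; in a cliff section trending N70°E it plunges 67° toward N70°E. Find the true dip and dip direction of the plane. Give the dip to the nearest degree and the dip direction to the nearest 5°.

true dip 70°, dip direction 040°

Represent each trace as a vector plunging at its apparent dip toward its trend (east-north-up frame): v₁ = (0.196, 0.280, -0.940), v₂ = (0.367, 0.134, -0.921).
n = v₁ × v₂ = (0.132, 0.164, 0.077) (taken with n_z > 0).
Dip δ = arctan(|n_h|/n_z) = arctan(0.211/0.077) = 70.0°.
The horizontal component of n points toward azimuth atan2(n_x, n_y) = 39°, the dip direction.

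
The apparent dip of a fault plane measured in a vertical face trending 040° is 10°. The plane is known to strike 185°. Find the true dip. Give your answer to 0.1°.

17.1°

The section is 35° from the strike.
tan(true dip) = tan 10° / sin 35° = 0.3074
true dip = arctan 0.3074 = 17.09°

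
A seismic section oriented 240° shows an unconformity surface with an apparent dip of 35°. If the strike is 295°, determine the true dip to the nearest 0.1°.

The section is 55° from the strike.
tan(true dip) = tan 35° / sin 55° = 0.8548
δ = arctan(0.8548) = 40.52°

40.5°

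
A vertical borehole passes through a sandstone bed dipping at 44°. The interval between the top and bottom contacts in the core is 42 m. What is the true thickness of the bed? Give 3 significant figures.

30.2 m

True thickness t = h · cos(dip) = 42 × cos 44°
t = 42 × 0.7193 = 30.212 m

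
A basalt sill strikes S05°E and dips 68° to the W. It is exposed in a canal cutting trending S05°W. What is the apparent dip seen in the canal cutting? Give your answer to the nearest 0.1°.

23.3°

Angle between strike (S05°E) and section (S05°W): β = 10°.
tan α = tan 68° × sin 10° = 2.4751 × 0.1736 = 0.4298
apparent dip = arctan 0.4298 = 23.26°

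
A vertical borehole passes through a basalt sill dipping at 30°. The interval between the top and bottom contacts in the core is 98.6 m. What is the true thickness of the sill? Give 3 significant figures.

85.4 m

True thickness t = h · cos(dip) = 98.6 × cos 30°
t = 98.6 × 0.8660 = 85.390 m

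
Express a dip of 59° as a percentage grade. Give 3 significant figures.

grade % = 100 × tan 59° = 100 × 1.6643

166%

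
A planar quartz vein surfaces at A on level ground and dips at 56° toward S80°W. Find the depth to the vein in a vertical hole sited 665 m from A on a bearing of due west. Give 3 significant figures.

971 m

The hole lies 10° from the dip direction, so the down-dip offset is 665 × cos 10° = 654.90 m.
Depth = down-dip offset × tan(dip) = 654.90 × tan 56° = 654.90 × 1.4826
Depth = 970.92 m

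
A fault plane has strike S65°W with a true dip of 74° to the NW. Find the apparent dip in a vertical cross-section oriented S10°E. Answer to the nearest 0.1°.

Angle between strike (S65°W) and section (S10°E): β = 75°.
tan α = tan 74° × sin 75° = 3.4874 × 0.9659 = 3.3686
apparent dip = arctan 3.3686 = 73.47°

73.5°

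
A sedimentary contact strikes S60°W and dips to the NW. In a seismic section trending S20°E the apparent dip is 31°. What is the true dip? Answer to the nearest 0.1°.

The section is 80° from the strike.
tan(true dip) = tan 31° / sin 80° = 0.6101
δ = arctan(0.6101) = 31.39°

31.4°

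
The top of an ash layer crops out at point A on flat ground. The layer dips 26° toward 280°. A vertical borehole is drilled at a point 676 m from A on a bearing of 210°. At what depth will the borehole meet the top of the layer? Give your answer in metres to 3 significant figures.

The hole lies 70° from the dip direction, so the down-dip offset is 676 × cos 70° = 231.21 m.
Depth = down-dip offset × tan(dip) = 231.21 × tan 26° = 231.21 × 0.4877
Depth = 112.77 m

113 m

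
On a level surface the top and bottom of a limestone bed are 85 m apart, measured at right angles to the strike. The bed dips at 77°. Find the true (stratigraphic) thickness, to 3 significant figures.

True thickness t = w · sin(dip) = 85 × sin 77°
t = 85 × 0.9744 = 82.821 m

82.8 m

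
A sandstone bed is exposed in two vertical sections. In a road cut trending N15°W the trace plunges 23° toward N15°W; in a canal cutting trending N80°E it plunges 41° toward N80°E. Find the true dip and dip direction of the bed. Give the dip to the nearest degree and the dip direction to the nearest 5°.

Each apparent-dip line lies in the plane. As unit vectors (x east, y north, z up), v₁ plunges 23°→N15°W and v₂ plunges 41°→N80°E.
The plane normal is n = v₁ × v₂ ∝ (0.532, 0.447, 0.692).
Dip δ = arctan(|n_h|/n_z) = arctan(0.695/0.692) = 45.1°.
Dip direction = azimuth of (n_x, n_y) = atan2(0.532, 0.447) = 50°.

true dip 45°, dip direction 050°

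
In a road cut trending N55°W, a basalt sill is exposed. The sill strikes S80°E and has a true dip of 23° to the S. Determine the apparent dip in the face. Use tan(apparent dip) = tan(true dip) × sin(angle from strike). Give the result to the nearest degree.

The section lies 25° from the strike.
tan(apparent dip) = tan 23° · sin 25° = 0.1794
α = arctan(0.1794) = 10.17°

10°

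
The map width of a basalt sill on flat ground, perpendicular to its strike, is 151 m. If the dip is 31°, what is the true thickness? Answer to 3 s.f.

77.8 m

True thickness t = w · sin(dip) = 151 × sin 31°
t = 151 × 0.5150 = 77.771 m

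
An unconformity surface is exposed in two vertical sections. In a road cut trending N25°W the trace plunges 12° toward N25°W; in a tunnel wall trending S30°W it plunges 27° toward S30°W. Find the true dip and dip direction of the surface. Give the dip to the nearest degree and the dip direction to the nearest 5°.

Each apparent-dip line lies in the plane. As unit vectors (x east, y north, z up), v₁ plunges 12°→N25°W and v₂ plunges 27°→S30°W.
n = v₁ × v₂ = (-0.563, -0.095, 0.714) (taken with n_z > 0).
True dip = arccos(n_z / |n|) = arccos(0.7810) = 38.6°.
Dip direction = azimuth of (n_x, n_y) = atan2(-0.563, -0.095) = 260°.

true dip 39°, dip direction 260°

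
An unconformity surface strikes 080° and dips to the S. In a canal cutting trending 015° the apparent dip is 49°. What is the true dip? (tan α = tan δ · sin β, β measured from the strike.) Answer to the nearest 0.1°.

β = acute angle between strike 080° and section 015° = 65°.
tan δ = tan α / sin β = tan 49° / sin 65° = 1.1504 / 0.9063 = 1.2693
δ = arctan(1.2693) = 51.77°

51.8°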